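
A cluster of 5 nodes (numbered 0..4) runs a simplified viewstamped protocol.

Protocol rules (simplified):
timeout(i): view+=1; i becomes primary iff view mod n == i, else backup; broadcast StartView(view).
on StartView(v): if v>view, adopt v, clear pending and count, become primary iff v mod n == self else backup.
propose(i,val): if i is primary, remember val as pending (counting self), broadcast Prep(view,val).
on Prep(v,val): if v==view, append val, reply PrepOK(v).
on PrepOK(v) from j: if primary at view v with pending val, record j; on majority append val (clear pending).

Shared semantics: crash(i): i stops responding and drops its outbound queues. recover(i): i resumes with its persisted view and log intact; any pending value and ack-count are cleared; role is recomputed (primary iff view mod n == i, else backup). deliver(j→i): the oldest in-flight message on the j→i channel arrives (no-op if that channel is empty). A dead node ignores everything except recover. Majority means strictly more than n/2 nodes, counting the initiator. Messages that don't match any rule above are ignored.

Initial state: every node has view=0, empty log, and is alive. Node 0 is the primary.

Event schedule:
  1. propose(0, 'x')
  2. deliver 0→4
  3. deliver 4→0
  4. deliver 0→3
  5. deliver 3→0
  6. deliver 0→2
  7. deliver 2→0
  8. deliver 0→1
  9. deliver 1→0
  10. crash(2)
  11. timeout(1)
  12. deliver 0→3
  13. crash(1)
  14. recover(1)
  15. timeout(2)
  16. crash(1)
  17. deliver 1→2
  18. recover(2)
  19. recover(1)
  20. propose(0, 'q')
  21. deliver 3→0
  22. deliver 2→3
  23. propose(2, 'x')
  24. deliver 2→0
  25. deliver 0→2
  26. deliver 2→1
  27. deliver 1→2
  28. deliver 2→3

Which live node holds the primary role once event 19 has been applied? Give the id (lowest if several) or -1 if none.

step 1 propose(0,'x'): —
step 2 deliver 0→4: 4={back,v=0,log=x}
step 3 deliver 4→0: —
step 4 deliver 0→3: 3={back,v=0,log=x}
step 5 deliver 3→0: 0={prim,v=0,log=x}
step 6 deliver 0→2: 2={back,v=0,log=x}
step 7 deliver 2→0: —
step 8 deliver 0→1: 1={back,v=0,log=x}
step 9 deliver 1→0: —
step 10 crash(2): 2={✗back,v=0,log=x}
step 11 timeout(1): 1={prim,v=1,log=x}
step 12 deliver 0→3: —
step 13 crash(1): 1={✗prim,v=1,log=x}
step 14 recover(1): 1={prim,v=1,log=x}
step 15 timeout(2): —
step 16 crash(1): 1={✗prim,v=1,log=x}
step 17 deliver 1→2: —
step 18 recover(2): 2={back,v=0,log=x}
step 19 recover(1): 1={prim,v=1,log=x}

0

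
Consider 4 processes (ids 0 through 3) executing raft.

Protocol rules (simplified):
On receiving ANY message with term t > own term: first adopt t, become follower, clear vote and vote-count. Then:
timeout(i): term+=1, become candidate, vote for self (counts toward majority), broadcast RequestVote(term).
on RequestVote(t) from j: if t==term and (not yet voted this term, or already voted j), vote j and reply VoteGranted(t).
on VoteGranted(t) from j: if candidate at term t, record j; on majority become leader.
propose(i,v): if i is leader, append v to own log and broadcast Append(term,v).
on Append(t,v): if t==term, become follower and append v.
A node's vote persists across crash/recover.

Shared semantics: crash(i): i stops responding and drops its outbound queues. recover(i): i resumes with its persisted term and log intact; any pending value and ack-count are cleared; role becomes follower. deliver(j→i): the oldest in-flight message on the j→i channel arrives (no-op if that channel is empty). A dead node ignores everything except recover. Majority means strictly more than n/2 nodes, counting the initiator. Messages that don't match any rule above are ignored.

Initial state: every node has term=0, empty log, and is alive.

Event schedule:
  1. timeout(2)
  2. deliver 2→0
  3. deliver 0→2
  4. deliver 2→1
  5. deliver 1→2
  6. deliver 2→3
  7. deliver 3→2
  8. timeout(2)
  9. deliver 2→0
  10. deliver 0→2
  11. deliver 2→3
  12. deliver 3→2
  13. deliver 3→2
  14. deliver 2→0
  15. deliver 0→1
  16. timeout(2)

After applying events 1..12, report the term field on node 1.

1

1. timeout(2):  <2:cand t1 ->
2. deliver 2→0:  <0:foll t1 ->
3. deliver 0→2:  nop
4. deliver 2→1:  <1:foll t1 ->
5. deliver 1→2:  <2:lead t1 ->
6. deliver 2→3:  <3:foll t1 ->
7. deliver 3→2:  nop
8. timeout(2):  <2:cand t2 ->
9. deliver 2→0:  <0:foll t2 ->
10. deliver 0→2:  nop
11. deliver 2→3:  <3:foll t2 ->
12. deliver 3→2:  <2:lead t2 ->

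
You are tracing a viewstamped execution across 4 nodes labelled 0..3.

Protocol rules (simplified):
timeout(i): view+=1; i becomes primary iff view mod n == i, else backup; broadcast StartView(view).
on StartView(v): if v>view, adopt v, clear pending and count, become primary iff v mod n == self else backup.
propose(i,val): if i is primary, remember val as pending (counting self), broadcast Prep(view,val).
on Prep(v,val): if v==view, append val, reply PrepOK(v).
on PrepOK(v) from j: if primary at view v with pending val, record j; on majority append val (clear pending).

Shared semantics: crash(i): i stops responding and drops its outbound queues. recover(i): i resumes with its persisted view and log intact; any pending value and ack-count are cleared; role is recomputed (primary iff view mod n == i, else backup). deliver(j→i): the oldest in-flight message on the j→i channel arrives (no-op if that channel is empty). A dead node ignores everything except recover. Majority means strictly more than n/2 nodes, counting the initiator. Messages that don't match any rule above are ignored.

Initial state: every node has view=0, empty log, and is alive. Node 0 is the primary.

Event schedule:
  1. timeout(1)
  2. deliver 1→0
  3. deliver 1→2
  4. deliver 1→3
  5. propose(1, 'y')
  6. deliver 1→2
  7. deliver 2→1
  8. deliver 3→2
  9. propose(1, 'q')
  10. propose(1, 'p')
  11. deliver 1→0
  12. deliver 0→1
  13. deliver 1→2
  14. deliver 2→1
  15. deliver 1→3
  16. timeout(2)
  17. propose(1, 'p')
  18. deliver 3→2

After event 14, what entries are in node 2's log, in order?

y,q

1. timeout(1):  <1:prim v1 ->
2. deliver 1→0:  <0:back v1 ->
3. deliver 1→2:  <2:back v1 ->
4. deliver 1→3:  <3:back v1 ->
5. propose(1,'y'):  nop
6. deliver 1→2:  <2:back v1 y>
7. deliver 2→1:  nop
8. deliver 3→2:  nop
9. propose(1,'q'):  nop
10. propose(1,'p'):  nop
11. deliver 1→0:  <0:back v1 y>
12. deliver 0→1:  nop
13. deliver 1→2:  <2:back v1 y,q>
14. deliver 2→1:  <1:prim v1 p>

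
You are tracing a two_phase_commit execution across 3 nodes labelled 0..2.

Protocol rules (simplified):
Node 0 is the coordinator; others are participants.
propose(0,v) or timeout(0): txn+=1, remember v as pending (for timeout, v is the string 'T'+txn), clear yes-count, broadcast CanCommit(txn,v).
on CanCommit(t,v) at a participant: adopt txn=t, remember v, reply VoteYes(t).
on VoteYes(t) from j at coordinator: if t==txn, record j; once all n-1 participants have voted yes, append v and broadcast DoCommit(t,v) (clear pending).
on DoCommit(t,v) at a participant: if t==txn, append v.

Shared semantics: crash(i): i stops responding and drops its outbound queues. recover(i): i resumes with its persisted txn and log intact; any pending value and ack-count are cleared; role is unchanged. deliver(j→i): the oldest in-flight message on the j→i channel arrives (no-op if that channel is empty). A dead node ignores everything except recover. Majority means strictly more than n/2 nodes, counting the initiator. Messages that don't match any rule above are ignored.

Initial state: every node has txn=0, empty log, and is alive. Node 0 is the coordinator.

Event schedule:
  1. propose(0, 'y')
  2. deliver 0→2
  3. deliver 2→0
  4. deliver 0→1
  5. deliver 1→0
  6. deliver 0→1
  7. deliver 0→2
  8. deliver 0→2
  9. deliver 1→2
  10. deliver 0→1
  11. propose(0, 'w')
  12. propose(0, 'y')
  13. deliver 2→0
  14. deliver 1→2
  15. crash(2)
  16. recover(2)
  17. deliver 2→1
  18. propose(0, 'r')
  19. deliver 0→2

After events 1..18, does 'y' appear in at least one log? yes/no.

yes

e1 propose(0,'y'): 0[coor,t=1,-]
e2 deliver 0→2: 2[part,t=1,-]
e3 deliver 2→0: ·
e4 deliver 0→1: 1[part,t=1,-]
e5 deliver 1→0: 0[coor,t=1,y]
e6 deliver 0→1: 1[part,t=1,y]
e7 deliver 0→2: 2[part,t=1,y]
e8 deliver 0→2: ·
e9 deliver 1→2: ·
e10 deliver 0→1: ·
e11 propose(0,'w'): 0[coor,t=2,y]
e12 propose(0,'y'): 0[coor,t=3,y]
e13 deliver 2→0: ·
e14 deliver 1→2: ·
e15 crash(2): 2[✗part,t=1,y]
e16 recover(2): 2[part,t=1,y]
e17 deliver 2→1: ·
e18 propose(0,'r'): 0[coor,t=4,y]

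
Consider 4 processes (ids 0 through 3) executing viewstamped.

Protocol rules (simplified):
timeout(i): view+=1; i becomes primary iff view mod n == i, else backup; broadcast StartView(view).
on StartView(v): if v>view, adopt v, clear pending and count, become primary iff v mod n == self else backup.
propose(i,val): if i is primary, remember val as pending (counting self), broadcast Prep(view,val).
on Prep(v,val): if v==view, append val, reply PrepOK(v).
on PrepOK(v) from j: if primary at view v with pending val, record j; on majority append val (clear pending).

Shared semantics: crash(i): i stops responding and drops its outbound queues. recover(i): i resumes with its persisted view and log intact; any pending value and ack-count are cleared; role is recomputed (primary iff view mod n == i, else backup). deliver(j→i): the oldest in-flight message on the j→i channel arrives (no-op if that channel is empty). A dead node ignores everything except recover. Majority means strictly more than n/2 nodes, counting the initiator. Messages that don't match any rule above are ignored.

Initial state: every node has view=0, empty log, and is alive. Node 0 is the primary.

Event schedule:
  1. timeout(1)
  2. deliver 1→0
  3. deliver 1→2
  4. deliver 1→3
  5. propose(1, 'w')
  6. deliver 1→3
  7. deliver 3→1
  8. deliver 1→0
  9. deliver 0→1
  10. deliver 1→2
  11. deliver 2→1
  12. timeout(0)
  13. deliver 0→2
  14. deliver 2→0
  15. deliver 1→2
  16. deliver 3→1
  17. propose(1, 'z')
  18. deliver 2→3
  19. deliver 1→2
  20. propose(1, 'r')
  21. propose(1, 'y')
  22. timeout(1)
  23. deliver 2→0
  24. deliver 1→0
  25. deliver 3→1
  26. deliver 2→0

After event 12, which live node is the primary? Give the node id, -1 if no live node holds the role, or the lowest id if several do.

step 1 timeout(1): 1={prim,v=1,log=-}
step 2 deliver 1→0: 0={back,v=1,log=-}
step 3 deliver 1→2: 2={back,v=1,log=-}
step 4 deliver 1→3: 3={back,v=1,log=-}
step 5 propose(1,'w'): —
step 6 deliver 1→3: 3={back,v=1,log=w}
step 7 deliver 3→1: —
step 8 deliver 1→0: 0={back,v=1,log=w}
step 9 deliver 0→1: 1={prim,v=1,log=w}
step 10 deliver 1→2: 2={back,v=1,log=w}
step 11 deliver 2→1: —
step 12 timeout(0): 0={back,v=2,log=w}

1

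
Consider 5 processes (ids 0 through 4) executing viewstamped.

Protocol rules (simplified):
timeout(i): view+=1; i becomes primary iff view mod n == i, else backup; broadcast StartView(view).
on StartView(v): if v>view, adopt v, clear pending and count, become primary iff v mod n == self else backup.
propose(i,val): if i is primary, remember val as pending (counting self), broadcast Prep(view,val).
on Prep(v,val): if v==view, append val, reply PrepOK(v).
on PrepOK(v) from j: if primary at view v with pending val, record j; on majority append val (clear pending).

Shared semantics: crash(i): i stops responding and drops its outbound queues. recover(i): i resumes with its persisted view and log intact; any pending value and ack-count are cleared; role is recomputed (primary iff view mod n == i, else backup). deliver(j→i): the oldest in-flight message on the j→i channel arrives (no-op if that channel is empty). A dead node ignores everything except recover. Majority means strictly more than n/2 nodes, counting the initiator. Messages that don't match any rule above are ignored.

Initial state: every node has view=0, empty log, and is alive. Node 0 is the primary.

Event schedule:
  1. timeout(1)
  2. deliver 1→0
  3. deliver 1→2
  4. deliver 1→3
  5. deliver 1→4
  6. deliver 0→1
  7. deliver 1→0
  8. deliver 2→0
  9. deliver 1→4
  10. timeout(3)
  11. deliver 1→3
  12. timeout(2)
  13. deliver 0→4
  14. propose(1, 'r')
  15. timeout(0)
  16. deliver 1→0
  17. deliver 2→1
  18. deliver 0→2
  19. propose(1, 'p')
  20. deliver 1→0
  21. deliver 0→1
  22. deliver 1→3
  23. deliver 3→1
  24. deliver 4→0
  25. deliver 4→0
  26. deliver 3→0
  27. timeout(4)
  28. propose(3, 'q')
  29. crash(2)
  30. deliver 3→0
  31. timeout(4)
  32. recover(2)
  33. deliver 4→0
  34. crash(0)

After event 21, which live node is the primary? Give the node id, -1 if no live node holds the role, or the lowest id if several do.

step 1 timeout(1): 1={prim,v=1,log=-}
step 2 deliver 1→0: 0={back,v=1,log=-}
step 3 deliver 1→2: 2={back,v=1,log=-}
step 4 deliver 1→3: 3={back,v=1,log=-}
step 5 deliver 1→4: 4={back,v=1,log=-}
step 6 deliver 0→1: —
step 7 deliver 1→0: —
step 8 deliver 2→0: —
step 9 deliver 1→4: —
step 10 timeout(3): 3={back,v=2,log=-}
step 11 deliver 1→3: —
step 12 timeout(2): 2={prim,v=2,log=-}
step 13 deliver 0→4: —
step 14 propose(1,'r'): —
step 15 timeout(0): 0={back,v=2,log=-}
step 16 deliver 1→0: —
step 17 deliver 2→1: 1={back,v=2,log=-}
step 18 deliver 0→2: —
step 19 propose(1,'p'): —
step 20 deliver 1→0: —
step 21 deliver 0→1: —

2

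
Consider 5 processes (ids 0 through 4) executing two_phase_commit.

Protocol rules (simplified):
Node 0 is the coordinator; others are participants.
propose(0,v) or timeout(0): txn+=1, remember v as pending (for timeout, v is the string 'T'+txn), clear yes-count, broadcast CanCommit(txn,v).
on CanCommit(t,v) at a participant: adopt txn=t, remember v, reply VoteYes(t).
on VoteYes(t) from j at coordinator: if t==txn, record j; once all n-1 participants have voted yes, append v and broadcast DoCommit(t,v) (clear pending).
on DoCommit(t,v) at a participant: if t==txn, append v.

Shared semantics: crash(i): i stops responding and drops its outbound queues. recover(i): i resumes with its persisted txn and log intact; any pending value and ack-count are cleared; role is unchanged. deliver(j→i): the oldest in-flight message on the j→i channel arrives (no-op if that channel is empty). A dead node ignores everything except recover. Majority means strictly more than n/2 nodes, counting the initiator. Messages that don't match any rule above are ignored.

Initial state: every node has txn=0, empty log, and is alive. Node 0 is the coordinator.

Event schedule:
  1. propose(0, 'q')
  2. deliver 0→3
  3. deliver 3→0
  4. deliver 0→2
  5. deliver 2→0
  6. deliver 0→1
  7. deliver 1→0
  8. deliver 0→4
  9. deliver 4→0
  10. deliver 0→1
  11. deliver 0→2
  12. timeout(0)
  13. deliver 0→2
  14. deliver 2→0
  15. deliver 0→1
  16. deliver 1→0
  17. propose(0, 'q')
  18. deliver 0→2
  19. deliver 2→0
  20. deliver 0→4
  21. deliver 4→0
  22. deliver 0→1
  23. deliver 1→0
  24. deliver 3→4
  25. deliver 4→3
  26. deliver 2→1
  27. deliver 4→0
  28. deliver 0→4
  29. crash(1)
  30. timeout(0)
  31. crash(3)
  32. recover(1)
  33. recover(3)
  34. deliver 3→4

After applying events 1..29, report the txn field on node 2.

e1 propose(0,'q'): 0[coor,t=1,-]
e2 deliver 0→3: 3[part,t=1,-]
e3 deliver 3→0: ·
e4 deliver 0→2: 2[part,t=1,-]
e5 deliver 2→0: ·
e6 deliver 0→1: 1[part,t=1,-]
e7 deliver 1→0: ·
e8 deliver 0→4: 4[part,t=1,-]
e9 deliver 4→0: 0[coor,t=1,q]
e10 deliver 0→1: 1[part,t=1,q]
e11 deliver 0→2: 2[part,t=1,q]
e12 timeout(0): 0[coor,t=2,q]
e13 deliver 0→2: 2[part,t=2,q]
e14 deliver 2→0: ·
e15 deliver 0→1: 1[part,t=2,q]
e16 deliver 1→0: ·
e17 propose(0,'q'): 0[coor,t=3,q]
e18 deliver 0→2: 2[part,t=3,q]
e19 deliver 2→0: ·
e20 deliver 0→4: 4[part,t=1,q]
e21 deliver 4→0: ·
e22 deliver 0→1: 1[part,t=3,q]
e23 deliver 1→0: ·
e24 deliver 3→4: ·
e25 deliver 4→3: ·
e26 deliver 2→1: ·
e27 deliver 4→0: ·
e28 deliver 0→4: 4[part,t=2,q]
e29 crash(1): 1[✗part,t=3,q]

3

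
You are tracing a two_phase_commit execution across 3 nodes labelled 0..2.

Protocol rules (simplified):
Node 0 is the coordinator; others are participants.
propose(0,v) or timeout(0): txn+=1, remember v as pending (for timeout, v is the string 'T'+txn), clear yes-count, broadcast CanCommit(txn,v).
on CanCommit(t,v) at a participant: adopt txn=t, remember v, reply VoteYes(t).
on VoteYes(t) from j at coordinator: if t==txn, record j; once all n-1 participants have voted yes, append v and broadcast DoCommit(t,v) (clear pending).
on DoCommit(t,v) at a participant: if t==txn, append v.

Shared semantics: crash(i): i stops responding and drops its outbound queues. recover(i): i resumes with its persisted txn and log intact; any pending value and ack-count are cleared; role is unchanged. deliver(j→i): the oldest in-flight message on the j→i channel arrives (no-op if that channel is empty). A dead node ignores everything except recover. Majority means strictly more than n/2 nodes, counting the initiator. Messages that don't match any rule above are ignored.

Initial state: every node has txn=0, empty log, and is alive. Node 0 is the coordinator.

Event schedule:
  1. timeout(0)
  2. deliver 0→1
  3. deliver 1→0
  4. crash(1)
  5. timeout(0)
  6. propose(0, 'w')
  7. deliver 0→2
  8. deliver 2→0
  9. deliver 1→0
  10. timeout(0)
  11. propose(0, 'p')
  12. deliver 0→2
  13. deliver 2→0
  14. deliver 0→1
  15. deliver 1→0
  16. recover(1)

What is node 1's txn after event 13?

1

e1 timeout(0): 0[coor,t=1,-]
e2 deliver 0→1: 1[part,t=1,-]
e3 deliver 1→0: ·
e4 crash(1): 1[✗part,t=1,-]
e5 timeout(0): 0[coor,t=2,-]
e6 propose(0,'w'): 0[coor,t=3,-]
e7 deliver 0→2: 2[part,t=1,-]
e8 deliver 2→0: ·
e9 deliver 1→0: ·
e10 timeout(0): 0[coor,t=4,-]
e11 propose(0,'p'): 0[coor,t=5,-]
e12 deliver 0→2: 2[part,t=2,-]
e13 deliver 2→0: ·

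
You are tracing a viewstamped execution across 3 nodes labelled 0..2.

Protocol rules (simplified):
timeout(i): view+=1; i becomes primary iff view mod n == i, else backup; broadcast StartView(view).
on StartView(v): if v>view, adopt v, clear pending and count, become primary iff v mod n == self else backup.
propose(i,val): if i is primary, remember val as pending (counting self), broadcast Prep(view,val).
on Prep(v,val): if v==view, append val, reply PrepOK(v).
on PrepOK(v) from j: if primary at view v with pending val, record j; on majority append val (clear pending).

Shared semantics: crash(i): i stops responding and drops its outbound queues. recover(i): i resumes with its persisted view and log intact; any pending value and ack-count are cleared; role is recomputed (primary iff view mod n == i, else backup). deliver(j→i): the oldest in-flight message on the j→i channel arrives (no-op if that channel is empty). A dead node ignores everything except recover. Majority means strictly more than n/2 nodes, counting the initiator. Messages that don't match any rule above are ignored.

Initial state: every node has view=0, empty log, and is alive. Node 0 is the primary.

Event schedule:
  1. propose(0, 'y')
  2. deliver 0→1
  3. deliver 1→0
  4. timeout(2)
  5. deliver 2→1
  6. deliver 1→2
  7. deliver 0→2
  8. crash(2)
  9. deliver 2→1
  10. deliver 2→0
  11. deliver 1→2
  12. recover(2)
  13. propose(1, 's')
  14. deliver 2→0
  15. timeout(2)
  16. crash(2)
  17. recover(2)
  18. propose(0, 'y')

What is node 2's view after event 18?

2

1. propose(0,'y'):  nop
2. deliver 0→1:  <1:back v0 y>
3. deliver 1→0:  <0:prim v0 y>
4. timeout(2):  <2:back v1 ->
5. deliver 2→1:  <1:prim v1 y>
6. deliver 1→2:  nop
7. deliver 0→2:  nop
8. crash(2):  <2:✗back v1 ->
9. deliver 2→1:  nop
10. deliver 2→0:  nop
11. deliver 1→2:  nop
12. recover(2):  <2:back v1 ->
13. propose(1,'s'):  nop
14. deliver 2→0:  nop
15. timeout(2):  <2:prim v2 ->
16. crash(2):  <2:✗prim v2 ->
17. recover(2):  <2:prim v2 ->
18. propose(0,'y'):  nop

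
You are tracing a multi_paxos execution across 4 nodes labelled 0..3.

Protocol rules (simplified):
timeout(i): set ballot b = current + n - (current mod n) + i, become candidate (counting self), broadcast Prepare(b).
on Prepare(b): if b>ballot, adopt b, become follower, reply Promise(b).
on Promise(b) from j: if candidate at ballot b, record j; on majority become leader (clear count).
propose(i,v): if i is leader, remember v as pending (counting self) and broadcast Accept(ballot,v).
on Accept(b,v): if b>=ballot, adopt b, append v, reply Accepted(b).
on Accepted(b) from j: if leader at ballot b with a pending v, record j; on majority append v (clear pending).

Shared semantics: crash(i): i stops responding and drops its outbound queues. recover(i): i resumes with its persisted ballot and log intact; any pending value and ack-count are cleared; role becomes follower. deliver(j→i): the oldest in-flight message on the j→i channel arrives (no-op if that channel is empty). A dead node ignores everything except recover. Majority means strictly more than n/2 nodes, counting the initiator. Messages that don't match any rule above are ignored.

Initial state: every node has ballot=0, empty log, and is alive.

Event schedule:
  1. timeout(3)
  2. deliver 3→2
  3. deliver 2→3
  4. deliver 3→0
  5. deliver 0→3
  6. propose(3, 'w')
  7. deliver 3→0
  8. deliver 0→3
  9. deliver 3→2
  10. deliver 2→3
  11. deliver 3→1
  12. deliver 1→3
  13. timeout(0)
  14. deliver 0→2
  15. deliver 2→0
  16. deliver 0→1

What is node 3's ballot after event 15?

7

[1] timeout(3) → N3(cand b7 [-])
[2] deliver 3→2 → N2(foll b7 [-])
[3] deliver 2→3 → ∅
[4] deliver 3→0 → N0(foll b7 [-])
[5] deliver 0→3 → N3(lead b7 [-])
[6] propose(3,'w') → ∅
[7] deliver 3→0 → N0(foll b7 [w])
[8] deliver 0→3 → ∅
[9] deliver 3→2 → N2(foll b7 [w])
[10] deliver 2→3 → N3(lead b7 [w])
[11] deliver 3→1 → N1(foll b7 [-])
[12] deliver 1→3 → ∅
[13] timeout(0) → N0(cand b8 [w])
[14] deliver 0→2 → N2(foll b8 [w])
[15] deliver 2→0 → ∅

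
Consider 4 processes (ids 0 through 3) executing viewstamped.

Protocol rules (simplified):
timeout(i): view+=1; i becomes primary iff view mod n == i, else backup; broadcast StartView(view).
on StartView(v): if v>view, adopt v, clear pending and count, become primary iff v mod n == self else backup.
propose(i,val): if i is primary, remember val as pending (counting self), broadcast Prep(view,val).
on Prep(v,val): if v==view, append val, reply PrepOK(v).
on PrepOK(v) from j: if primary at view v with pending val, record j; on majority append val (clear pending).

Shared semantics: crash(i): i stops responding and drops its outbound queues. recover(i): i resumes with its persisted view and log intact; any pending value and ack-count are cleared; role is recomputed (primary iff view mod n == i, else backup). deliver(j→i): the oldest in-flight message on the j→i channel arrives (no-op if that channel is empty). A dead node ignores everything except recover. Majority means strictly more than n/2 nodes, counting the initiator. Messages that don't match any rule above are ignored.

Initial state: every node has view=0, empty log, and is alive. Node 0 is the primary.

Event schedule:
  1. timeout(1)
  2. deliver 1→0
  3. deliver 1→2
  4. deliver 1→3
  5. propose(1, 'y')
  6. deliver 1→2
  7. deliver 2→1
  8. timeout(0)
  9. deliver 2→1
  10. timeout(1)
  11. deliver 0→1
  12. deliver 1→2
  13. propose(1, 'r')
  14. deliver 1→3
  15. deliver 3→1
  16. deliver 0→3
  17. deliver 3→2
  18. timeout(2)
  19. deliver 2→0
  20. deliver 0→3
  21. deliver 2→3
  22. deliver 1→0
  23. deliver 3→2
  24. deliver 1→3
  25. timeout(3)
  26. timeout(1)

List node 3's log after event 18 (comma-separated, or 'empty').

step 1 timeout(1): 1={prim,v=1,log=-}
step 2 deliver 1→0: 0={back,v=1,log=-}
step 3 deliver 1→2: 2={back,v=1,log=-}
step 4 deliver 1→3: 3={back,v=1,log=-}
step 5 propose(1,'y'): —
step 6 deliver 1→2: 2={back,v=1,log=y}
step 7 deliver 2→1: —
step 8 timeout(0): 0={back,v=2,log=-}
step 9 deliver 2→1: —
step 10 timeout(1): 1={back,v=2,log=-}
step 11 deliver 0→1: —
step 12 deliver 1→2: 2={prim,v=2,log=y}
step 13 propose(1,'r'): —
step 14 deliver 1→3: 3={back,v=1,log=y}
step 15 deliver 3→1: —
step 16 deliver 0→3: 3={back,v=2,log=y}
step 17 deliver 3→2: —
step 18 timeout(2): 2={back,v=3,log=y}

y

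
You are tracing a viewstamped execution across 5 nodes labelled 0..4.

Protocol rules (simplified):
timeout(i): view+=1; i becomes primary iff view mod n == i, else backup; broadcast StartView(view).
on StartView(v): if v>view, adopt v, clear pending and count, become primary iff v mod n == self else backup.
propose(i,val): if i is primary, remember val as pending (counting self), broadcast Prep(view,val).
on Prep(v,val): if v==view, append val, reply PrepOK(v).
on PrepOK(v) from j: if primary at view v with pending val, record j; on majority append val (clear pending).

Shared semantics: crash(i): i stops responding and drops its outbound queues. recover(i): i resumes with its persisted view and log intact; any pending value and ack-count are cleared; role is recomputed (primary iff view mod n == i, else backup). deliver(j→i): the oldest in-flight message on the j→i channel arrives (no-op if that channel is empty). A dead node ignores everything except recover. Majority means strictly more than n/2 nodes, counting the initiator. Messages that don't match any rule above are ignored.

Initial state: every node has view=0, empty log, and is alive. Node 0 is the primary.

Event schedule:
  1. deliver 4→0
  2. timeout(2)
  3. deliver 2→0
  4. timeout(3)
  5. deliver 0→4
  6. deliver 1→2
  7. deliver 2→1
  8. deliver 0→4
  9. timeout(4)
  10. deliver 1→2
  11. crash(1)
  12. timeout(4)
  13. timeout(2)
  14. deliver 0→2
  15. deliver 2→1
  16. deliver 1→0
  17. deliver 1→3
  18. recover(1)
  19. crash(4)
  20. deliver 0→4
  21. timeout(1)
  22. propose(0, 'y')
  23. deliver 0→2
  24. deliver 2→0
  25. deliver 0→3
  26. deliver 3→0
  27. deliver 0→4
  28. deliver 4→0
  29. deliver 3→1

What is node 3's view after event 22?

1

e1 deliver 4→0: ·
e2 timeout(2): 2[back,v=1,-]
e3 deliver 2→0: 0[back,v=1,-]
e4 timeout(3): 3[back,v=1,-]
e5 deliver 0→4: ·
e6 deliver 1→2: ·
e7 deliver 2→1: 1[prim,v=1,-]
e8 deliver 0→4: ·
e9 timeout(4): 4[back,v=1,-]
e10 deliver 1→2: ·
e11 crash(1): 1[✗prim,v=1,-]
e12 timeout(4): 4[back,v=2,-]
e13 timeout(2): 2[prim,v=2,-]
e14 deliver 0→2: ·
e15 deliver 2→1: ·
e16 deliver 1→0: ·
e17 deliver 1→3: ·
e18 recover(1): 1[prim,v=1,-]
e19 crash(4): 4[✗back,v=2,-]
e20 deliver 0→4: ·
e21 timeout(1): 1[back,v=2,-]
e22 propose(0,'y'): ·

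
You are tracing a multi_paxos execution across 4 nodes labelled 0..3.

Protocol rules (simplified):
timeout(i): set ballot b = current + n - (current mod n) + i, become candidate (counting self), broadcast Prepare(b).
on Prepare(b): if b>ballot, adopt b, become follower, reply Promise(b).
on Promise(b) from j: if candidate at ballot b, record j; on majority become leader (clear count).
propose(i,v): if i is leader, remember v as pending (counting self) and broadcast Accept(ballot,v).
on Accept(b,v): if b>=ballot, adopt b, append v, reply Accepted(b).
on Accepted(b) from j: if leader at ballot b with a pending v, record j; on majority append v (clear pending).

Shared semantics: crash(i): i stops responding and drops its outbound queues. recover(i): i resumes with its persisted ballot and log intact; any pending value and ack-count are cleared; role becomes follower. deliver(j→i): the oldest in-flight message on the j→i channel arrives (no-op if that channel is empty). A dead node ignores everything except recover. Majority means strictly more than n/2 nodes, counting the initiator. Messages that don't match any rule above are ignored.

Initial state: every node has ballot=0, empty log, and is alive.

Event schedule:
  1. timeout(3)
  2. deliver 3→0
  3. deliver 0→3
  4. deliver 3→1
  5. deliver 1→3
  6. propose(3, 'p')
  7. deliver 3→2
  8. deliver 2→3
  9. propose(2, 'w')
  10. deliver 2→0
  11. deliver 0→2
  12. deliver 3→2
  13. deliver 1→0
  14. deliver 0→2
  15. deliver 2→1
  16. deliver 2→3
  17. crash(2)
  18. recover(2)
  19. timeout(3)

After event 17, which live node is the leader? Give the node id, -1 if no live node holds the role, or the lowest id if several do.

3

after 1 — timeout(3): n3:cand/b7/[-]
after 2 — deliver 3→0: n0:foll/b7/[-]
after 3 — deliver 0→3: ·
after 4 — deliver 3→1: n1:foll/b7/[-]
after 5 — deliver 1→3: n3:lead/b7/[-]
after 6 — propose(3,'p'): ·
after 7 — deliver 3→2: n2:foll/b7/[-]
after 8 — deliver 2→3: ·
after 9 — propose(2,'w'): ·
after 10 — deliver 2→0: ·
after 11 — deliver 0→2: ·
after 12 — deliver 3→2: n2:foll/b7/[p]
after 13 — deliver 1→0: ·
after 14 — deliver 0→2: ·
after 15 — deliver 2→1: ·
after 16 — deliver 2→3: ·
after 17 — crash(2): n2:✗foll/b7/[p]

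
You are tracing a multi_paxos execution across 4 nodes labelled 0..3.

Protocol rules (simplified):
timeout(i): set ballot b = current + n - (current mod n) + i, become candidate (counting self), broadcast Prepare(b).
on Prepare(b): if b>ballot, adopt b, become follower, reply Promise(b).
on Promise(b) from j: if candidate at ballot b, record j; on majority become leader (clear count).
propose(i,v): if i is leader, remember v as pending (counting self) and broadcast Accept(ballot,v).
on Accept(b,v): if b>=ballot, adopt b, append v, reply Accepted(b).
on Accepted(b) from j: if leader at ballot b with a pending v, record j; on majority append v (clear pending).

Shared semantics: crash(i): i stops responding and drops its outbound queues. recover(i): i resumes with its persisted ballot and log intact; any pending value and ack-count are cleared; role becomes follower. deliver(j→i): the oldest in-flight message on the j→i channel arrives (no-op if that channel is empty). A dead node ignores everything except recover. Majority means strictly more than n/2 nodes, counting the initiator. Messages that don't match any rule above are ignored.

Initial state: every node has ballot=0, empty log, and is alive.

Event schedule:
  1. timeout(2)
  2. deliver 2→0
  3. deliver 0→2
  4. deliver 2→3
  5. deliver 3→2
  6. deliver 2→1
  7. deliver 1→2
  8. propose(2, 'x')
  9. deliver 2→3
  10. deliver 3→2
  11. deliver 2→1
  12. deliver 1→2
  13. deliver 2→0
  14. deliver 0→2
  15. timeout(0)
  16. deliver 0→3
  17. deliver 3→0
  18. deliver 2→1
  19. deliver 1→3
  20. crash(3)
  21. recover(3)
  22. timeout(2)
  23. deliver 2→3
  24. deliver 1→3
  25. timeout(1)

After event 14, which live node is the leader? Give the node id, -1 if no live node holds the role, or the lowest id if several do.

1. timeout(2):  <2:cand b6 ->
2. deliver 2→0:  <0:foll b6 ->
3. deliver 0→2:  nop
4. deliver 2→3:  <3:foll b6 ->
5. deliver 3→2:  <2:lead b6 ->
6. deliver 2→1:  <1:foll b6 ->
7. deliver 1→2:  nop
8. propose(2,'x'):  nop
9. deliver 2→3:  <3:foll b6 x>
10. deliver 3→2:  nop
11. deliver 2→1:  <1:foll b6 x>
12. deliver 1→2:  <2:lead b6 x>
13. deliver 2→0:  <0:foll b6 x>
14. deliver 0→2:  nop

2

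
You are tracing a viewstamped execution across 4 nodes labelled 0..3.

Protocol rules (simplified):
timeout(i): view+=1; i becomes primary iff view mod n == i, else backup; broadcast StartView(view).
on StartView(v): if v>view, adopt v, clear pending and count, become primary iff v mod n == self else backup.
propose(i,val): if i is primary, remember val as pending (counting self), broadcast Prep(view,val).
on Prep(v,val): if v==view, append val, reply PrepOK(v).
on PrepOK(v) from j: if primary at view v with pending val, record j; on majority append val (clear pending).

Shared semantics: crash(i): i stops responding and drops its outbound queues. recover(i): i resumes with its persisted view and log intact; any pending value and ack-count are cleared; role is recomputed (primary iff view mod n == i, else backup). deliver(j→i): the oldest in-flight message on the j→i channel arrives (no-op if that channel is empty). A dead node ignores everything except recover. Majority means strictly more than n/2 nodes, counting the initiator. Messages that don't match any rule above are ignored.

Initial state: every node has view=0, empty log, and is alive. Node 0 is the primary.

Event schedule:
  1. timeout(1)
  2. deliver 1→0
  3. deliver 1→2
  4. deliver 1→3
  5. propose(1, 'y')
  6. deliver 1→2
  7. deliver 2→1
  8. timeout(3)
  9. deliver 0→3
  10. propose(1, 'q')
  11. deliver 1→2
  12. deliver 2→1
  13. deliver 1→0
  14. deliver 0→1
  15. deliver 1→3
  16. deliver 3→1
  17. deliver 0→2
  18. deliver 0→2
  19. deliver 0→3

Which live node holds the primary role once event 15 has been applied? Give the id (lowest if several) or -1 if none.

1

1. timeout(1):  <1:prim v1 ->
2. deliver 1→0:  <0:back v1 ->
3. deliver 1→2:  <2:back v1 ->
4. deliver 1→3:  <3:back v1 ->
5. propose(1,'y'):  nop
6. deliver 1→2:  <2:back v1 y>
7. deliver 2→1:  nop
8. timeout(3):  <3:back v2 ->
9. deliver 0→3:  nop
10. propose(1,'q'):  nop
11. deliver 1→2:  <2:back v1 y,q>
12. deliver 2→1:  nop
13. deliver 1→0:  <0:back v1 y>
14. deliver 0→1:  <1:prim v1 q>
15. deliver 1→3:  nop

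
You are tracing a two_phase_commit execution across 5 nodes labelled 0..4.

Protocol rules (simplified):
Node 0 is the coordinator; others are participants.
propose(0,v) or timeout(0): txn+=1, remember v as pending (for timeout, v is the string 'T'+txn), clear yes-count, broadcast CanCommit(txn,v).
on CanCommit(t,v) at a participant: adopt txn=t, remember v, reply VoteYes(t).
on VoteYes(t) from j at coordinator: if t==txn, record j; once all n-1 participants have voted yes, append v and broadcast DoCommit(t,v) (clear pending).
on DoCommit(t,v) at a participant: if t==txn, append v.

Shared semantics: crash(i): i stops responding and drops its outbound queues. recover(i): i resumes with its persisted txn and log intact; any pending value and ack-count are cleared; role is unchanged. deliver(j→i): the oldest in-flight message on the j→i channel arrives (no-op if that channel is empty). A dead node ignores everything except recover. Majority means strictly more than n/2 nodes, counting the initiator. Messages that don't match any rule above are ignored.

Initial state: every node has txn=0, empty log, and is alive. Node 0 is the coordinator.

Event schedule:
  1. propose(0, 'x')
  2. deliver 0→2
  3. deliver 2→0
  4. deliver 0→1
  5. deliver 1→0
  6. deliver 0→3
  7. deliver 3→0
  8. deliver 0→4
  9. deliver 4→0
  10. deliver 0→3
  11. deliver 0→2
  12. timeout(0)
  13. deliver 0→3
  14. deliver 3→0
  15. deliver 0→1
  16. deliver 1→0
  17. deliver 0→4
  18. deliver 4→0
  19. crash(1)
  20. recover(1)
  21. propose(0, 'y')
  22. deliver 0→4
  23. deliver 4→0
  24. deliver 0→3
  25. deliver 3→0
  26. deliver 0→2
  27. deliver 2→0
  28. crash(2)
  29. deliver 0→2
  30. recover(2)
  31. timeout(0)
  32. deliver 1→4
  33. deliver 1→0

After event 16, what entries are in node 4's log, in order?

empty

step 1 propose(0,'x'): 0={coor,t=1,log=-}
step 2 deliver 0→2: 2={part,t=1,log=-}
step 3 deliver 2→0: —
step 4 deliver 0→1: 1={part,t=1,log=-}
step 5 deliver 1→0: —
step 6 deliver 0→3: 3={part,t=1,log=-}
step 7 deliver 3→0: —
step 8 deliver 0→4: 4={part,t=1,log=-}
step 9 deliver 4→0: 0={coor,t=1,log=x}
step 10 deliver 0→3: 3={part,t=1,log=x}
step 11 deliver 0→2: 2={part,t=1,log=x}
step 12 timeout(0): 0={coor,t=2,log=x}
step 13 deliver 0→3: 3={part,t=2,log=x}
step 14 deliver 3→0: —
step 15 deliver 0→1: 1={part,t=1,log=x}
step 16 deliver 1→0: —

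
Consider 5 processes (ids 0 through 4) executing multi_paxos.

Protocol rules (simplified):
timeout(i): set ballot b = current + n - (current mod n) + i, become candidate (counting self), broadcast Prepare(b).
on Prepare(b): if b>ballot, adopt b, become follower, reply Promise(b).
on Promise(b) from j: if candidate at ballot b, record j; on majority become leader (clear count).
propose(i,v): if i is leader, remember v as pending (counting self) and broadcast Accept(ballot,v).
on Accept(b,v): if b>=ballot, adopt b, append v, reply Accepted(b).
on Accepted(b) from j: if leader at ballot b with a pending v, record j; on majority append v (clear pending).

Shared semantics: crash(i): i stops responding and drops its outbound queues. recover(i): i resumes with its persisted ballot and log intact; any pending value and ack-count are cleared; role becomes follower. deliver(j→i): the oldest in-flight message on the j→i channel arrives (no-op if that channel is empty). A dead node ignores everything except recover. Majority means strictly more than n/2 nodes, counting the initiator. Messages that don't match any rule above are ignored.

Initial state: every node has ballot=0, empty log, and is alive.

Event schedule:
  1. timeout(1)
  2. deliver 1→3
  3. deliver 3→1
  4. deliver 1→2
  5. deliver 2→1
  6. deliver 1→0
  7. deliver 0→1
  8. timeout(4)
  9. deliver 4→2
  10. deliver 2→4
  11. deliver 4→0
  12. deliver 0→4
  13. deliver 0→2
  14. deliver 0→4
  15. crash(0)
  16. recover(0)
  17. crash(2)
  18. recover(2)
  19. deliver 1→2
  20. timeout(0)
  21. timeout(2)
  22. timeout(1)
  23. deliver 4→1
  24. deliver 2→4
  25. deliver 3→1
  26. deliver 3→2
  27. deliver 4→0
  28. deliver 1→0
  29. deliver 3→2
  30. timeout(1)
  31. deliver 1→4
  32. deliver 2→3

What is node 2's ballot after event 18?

9

1. timeout(1):  <1:cand b6 ->
2. deliver 1→3:  <3:foll b6 ->
3. deliver 3→1:  nop
4. deliver 1→2:  <2:foll b6 ->
5. deliver 2→1:  <1:lead b6 ->
6. deliver 1→0:  <0:foll b6 ->
7. deliver 0→1:  nop
8. timeout(4):  <4:cand b9 ->
9. deliver 4→2:  <2:foll b9 ->
10. deliver 2→4:  nop
11. deliver 4→0:  <0:foll b9 ->
12. deliver 0→4:  <4:lead b9 ->
13. deliver 0→2:  nop
14. deliver 0→4:  nop
15. crash(0):  <0:✗foll b9 ->
16. recover(0):  <0:foll b9 ->
17. crash(2):  <2:✗foll b9 ->
18. recover(2):  <2:foll b9 ->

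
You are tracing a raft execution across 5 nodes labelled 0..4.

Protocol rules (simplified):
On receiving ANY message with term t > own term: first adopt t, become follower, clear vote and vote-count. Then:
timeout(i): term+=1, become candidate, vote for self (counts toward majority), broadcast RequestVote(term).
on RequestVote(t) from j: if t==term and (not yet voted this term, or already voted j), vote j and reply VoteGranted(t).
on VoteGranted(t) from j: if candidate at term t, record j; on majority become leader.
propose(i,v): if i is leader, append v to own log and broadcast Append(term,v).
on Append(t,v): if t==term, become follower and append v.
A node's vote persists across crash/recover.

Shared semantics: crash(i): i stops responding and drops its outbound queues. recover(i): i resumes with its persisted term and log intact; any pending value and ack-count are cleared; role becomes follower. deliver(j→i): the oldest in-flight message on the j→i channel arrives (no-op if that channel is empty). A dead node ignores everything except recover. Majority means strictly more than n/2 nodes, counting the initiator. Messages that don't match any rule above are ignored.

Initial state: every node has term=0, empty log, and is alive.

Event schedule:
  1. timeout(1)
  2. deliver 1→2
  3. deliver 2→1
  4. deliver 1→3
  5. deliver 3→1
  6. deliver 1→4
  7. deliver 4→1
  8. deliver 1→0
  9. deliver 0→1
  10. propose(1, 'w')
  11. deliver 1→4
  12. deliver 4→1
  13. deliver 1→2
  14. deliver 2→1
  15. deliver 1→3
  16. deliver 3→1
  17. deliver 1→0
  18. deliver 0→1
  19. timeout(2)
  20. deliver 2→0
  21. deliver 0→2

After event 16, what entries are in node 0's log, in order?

e1 timeout(1): 1[cand,t=1,-]
e2 deliver 1→2: 2[foll,t=1,-]
e3 deliver 2→1: ·
e4 deliver 1→3: 3[foll,t=1,-]
e5 deliver 3→1: 1[lead,t=1,-]
e6 deliver 1→4: 4[foll,t=1,-]
e7 deliver 4→1: ·
e8 deliver 1→0: 0[foll,t=1,-]
e9 deliver 0→1: ·
e10 propose(1,'w'): 1[lead,t=1,w]
e11 deliver 1→4: 4[foll,t=1,w]
e12 deliver 4→1: ·
e13 deliver 1→2: 2[foll,t=1,w]
e14 deliver 2→1: ·
e15 deliver 1→3: 3[foll,t=1,w]
e16 deliver 3→1: ·

empty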